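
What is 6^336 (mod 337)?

1

6^1 ≡ 6 (mod 337)
6^2 ≡ 6^2 = 36 ≡ 36 (mod 337)
6^4 ≡ 36^2 = 1296 ≡ 285 (mod 337)
6^8 ≡ 285^2 = 81225 ≡ 8 (mod 337)
6^16 ≡ 8^2 = 64 ≡ 64 (mod 337)
6^32 ≡ 64^2 = 4096 ≡ 52 (mod 337)
6^64 ≡ 52^2 = 2704 ≡ 8 (mod 337)
6^128 ≡ 8^2 = 64 ≡ 64 (mod 337)
6^256 ≡ 64^2 = 4096 ≡ 52 (mod 337)
336 = 256 + 64 + 16 in binary powers of 2.
So 6^336 ≡ 52 · 8 · 64 ≡ 1 (mod 337).
Since the result is 1, base 6 gives no evidence that 337 is composite.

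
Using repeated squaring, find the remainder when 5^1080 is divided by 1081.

5^1 ≡ 5 (mod 1081)
5^2 ≡ 5^2 = 25 ≡ 25 (mod 1081)
5^4 ≡ 25^2 = 625 ≡ 625 (mod 1081)
5^8 ≡ 625^2 = 390625 ≡ 384 (mod 1081)
5^16 ≡ 384^2 = 147456 ≡ 440 (mod 1081)
5^32 ≡ 440^2 = 193600 ≡ 101 (mod 1081)
5^64 ≡ 101^2 = 10201 ≡ 472 (mod 1081)
5^128 ≡ 472^2 = 222784 ≡ 98 (mod 1081)
5^256 ≡ 98^2 = 9604 ≡ 956 (mod 1081)
5^512 ≡ 956^2 = 913936 ≡ 491 (mod 1081)
5^1024 ≡ 491^2 = 241081 ≡ 18 (mod 1081)
1080 = 1024 + 32 + 16 + 8 in binary powers of 2.
So 5^1080 ≡ 18 · 101 · 440 · 384 ≡ 968 (mod 1081).
Since 968 ≠ 1, base 5 is a Fermat witness: 1081 is composite.

968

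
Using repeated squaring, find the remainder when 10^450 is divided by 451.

1

10^1 ≡ 10 (mod 451)
10^2 ≡ 10^2 = 100 ≡ 100 (mod 451)
10^4 ≡ 100^2 = 10000 ≡ 78 (mod 451)
10^8 ≡ 78^2 = 6084 ≡ 221 (mod 451)
10^16 ≡ 221^2 = 48841 ≡ 133 (mod 451)
10^32 ≡ 133^2 = 17689 ≡ 100 (mod 451)
10^64 ≡ 100^2 = 10000 ≡ 78 (mod 451)
10^128 ≡ 78^2 = 6084 ≡ 221 (mod 451)
10^256 ≡ 221^2 = 48841 ≡ 133 (mod 451)
450 = 256 + 128 + 64 + 2 in binary powers of 2.
So 10^450 ≡ 133 · 221 · 78 · 100 ≡ 1 (mod 451).
Since the result is 1, base 10 gives no evidence that 451 is composite.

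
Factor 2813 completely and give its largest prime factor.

2813 = 29 · 97
97 is prime.
So 2813 = 29 · 97; the largest prime factor is 97.

97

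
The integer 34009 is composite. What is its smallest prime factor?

71

34009 is odd.
Digit sum 16, not divisible by 3.
Ends in 9: not divisible by 5.
7: 34009 = 7·4858 + 3
11: 34009 = 11·3091 + 8
13: 34009 = 13·2616 + 1
17: 34009 = 17·2000 + 9
19: 34009 = 19·1789 + 18
23: 34009 = 23·1478 + 15
29: 34009 = 29·1172 + 21
31: 34009 = 31·1097 + 2
37: 34009 = 37·919 + 6
41: 34009 = 41·829 + 20
43: 34009 = 43·790 + 39
47: 34009 = 47·723 + 28
53: 34009 = 53·641 + 36
59: 34009 = 59·576 + 25
61: 34009 = 61·557 + 32
67: 34009 = 67·507 + 40
71: 34009 = 71·479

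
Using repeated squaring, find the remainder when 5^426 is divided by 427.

253

5^1 ≡ 5 (mod 427)
5^2 ≡ 5^2 = 25 ≡ 25 (mod 427)
5^4 ≡ 25^2 = 625 ≡ 198 (mod 427)
5^8 ≡ 198^2 = 39204 ≡ 347 (mod 427)
5^16 ≡ 347^2 = 120409 ≡ 422 (mod 427)
5^32 ≡ 422^2 = 178084 ≡ 25 (mod 427)
5^64 ≡ 25^2 = 625 ≡ 198 (mod 427)
5^128 ≡ 198^2 = 39204 ≡ 347 (mod 427)
5^256 ≡ 347^2 = 120409 ≡ 422 (mod 427)
426 = 256 + 128 + 32 + 8 + 2 in binary powers of 2.
So 5^426 ≡ 422 · 347 · 25 · 347 · 25 ≡ 253 (mod 427).
Since 253 ≠ 1, base 5 is a Fermat witness: 427 is composite.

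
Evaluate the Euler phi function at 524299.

Factor: 524299 = 43 · 89 · 137.
φ(524299) = (43−1) · (89−1) · (137−1) = 42 · 88 · 136 = 502656.

502656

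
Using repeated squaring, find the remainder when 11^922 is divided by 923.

11^1 ≡ 11 (mod 923)
11^2 ≡ 11^2 = 121 ≡ 121 (mod 923)
11^4 ≡ 121^2 = 14641 ≡ 796 (mod 923)
11^8 ≡ 796^2 = 633616 ≡ 438 (mod 923)
11^16 ≡ 438^2 = 191844 ≡ 783 (mod 923)
11^32 ≡ 783^2 = 613089 ≡ 217 (mod 923)
11^64 ≡ 217^2 = 47089 ≡ 16 (mod 923)
11^128 ≡ 16^2 = 256 ≡ 256 (mod 923)
11^256 ≡ 256^2 = 65536 ≡ 3 (mod 923)
11^512 ≡ 3^2 = 9 ≡ 9 (mod 923)
922 = 512 + 256 + 128 + 16 + 8 + 2 in binary powers of 2.
So 11^922 ≡ 9 · 3 · 256 · 783 · 438 · 121 ≡ 322 (mod 923).
Since 322 ≠ 1, base 11 is a Fermat witness: 923 is composite.

322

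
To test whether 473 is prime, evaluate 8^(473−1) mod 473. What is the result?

262

8^1 ≡ 8 (mod 473)
8^2 ≡ 8^2 = 64 ≡ 64 (mod 473)
8^4 ≡ 64^2 = 4096 ≡ 312 (mod 473)
8^8 ≡ 312^2 = 97344 ≡ 379 (mod 473)
8^16 ≡ 379^2 = 143641 ≡ 322 (mod 473)
8^32 ≡ 322^2 = 103684 ≡ 97 (mod 473)
8^64 ≡ 97^2 = 9409 ≡ 422 (mod 473)
8^128 ≡ 422^2 = 178084 ≡ 236 (mod 473)
8^256 ≡ 236^2 = 55696 ≡ 355 (mod 473)
472 = 256 + 128 + 64 + 16 + 8 in binary powers of 2.
So 8^472 ≡ 355 · 236 · 422 · 322 · 379 ≡ 262 (mod 473).
Since 262 ≠ 1, base 8 is a Fermat witness: 473 is composite.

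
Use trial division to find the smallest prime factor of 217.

7

217 is odd.
Digit sum 10, not divisible by 3.
Ends in 7: not divisible by 5.
7: 217 = 7·31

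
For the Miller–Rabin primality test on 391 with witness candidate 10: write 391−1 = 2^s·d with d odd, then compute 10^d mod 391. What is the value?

320

391 − 1 = 390 = 2^1 · 195, so d = 195.
10^1 ≡ 10 (mod 391)
10^2 ≡ 10^2 = 100 ≡ 100 (mod 391)
10^4 ≡ 100^2 = 10000 ≡ 225 (mod 391)
10^8 ≡ 225^2 = 50625 ≡ 186 (mod 391)
10^16 ≡ 186^2 = 34596 ≡ 188 (mod 391)
10^32 ≡ 188^2 = 35344 ≡ 154 (mod 391)
10^64 ≡ 154^2 = 23716 ≡ 256 (mod 391)
10^128 ≡ 256^2 = 65536 ≡ 239 (mod 391)
195 = 128 + 64 + 2 + 1 in binary powers of 2.
So 10^195 ≡ 239 · 256 · 100 · 10 ≡ 320 (mod 391).
Squaring chain: 320; never reaches −1, so base 10 is a Miller–Rabin witness that 391 is composite.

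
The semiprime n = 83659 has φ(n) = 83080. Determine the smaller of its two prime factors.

φ(n) = (p−1)(q−1) = n − (p+q) + 1, so p + q = 83659 − 83080 + 1 = 580.
p and q are the roots of t² − 580t + 83659 = 0.
Discriminant: 580² − 4·83659 = 336400 − 334636 = 1764; √1764 = 42.
q = (580 − 42)/2 = 269, p = (580 + 42)/2 = 311.
Check: 269 · 311 = 83659.

269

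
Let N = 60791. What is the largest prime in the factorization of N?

53

60791 = 31 · 1961
1961 = 37 · 53
53 is prime.
So 60791 = 31 · 37 · 53; the largest prime factor is 53.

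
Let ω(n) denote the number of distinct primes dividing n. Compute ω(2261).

3

2261 = 7 · 323
323 = 17 · 19
2261 = 7 · 17 · 19, which has 3 distinct prime factors.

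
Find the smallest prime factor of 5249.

5249 is odd.
Digit sum 20, not divisible by 3.
Ends in 9: not divisible by 5.
7: 5249 = 7·749 + 6
11: 5249 = 11·477 + 2
13: 5249 = 13·403 + 10
17: 5249 = 17·308 + 13
19: 5249 = 19·276 + 5
23: 5249 = 23·228 + 5
29: 5249 = 29·181

29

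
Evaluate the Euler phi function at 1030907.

997600

Factor: 1030907 = 59 · 101 · 173.
φ(1030907) = (59−1) · (101−1) · (173−1) = 58 · 100 · 172 = 997600.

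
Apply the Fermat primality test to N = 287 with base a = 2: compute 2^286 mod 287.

23

2^1 ≡ 2 (mod 287)
2^2 ≡ 2^2 = 4 ≡ 4 (mod 287)
2^4 ≡ 4^2 = 16 ≡ 16 (mod 287)
2^8 ≡ 16^2 = 256 ≡ 256 (mod 287)
2^16 ≡ 256^2 = 65536 ≡ 100 (mod 287)
2^32 ≡ 100^2 = 10000 ≡ 242 (mod 287)
2^64 ≡ 242^2 = 58564 ≡ 16 (mod 287)
2^128 ≡ 16^2 = 256 ≡ 256 (mod 287)
2^256 ≡ 256^2 = 65536 ≡ 100 (mod 287)
286 = 256 + 16 + 8 + 4 + 2 in binary powers of 2.
So 2^286 ≡ 100 · 100 · 256 · 16 · 4 ≡ 23 (mod 287).
Since 23 ≠ 1, base 2 is a Fermat witness: 287 is composite.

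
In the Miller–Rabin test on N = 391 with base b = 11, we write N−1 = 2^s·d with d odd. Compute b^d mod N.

391 − 1 = 390 = 2^1 · 195, so d = 195.
11^1 ≡ 11 (mod 391)
11^2 ≡ 11^2 = 121 ≡ 121 (mod 391)
11^4 ≡ 121^2 = 14641 ≡ 174 (mod 391)
11^8 ≡ 174^2 = 30276 ≡ 169 (mod 391)
11^16 ≡ 169^2 = 28561 ≡ 18 (mod 391)
11^32 ≡ 18^2 = 324 ≡ 324 (mod 391)
11^64 ≡ 324^2 = 104976 ≡ 188 (mod 391)
11^128 ≡ 188^2 = 35344 ≡ 154 (mod 391)
195 = 128 + 64 + 2 + 1 in binary powers of 2.
So 11^195 ≡ 154 · 188 · 121 · 11 ≡ 107 (mod 391).
Squaring chain: 107; never reaches −1, so base 11 is a Miller–Rabin witness that 391 is composite.

107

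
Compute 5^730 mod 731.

5^1 ≡ 5 (mod 731)
5^2 ≡ 5^2 = 25 ≡ 25 (mod 731)
5^4 ≡ 25^2 = 625 ≡ 625 (mod 731)
5^8 ≡ 625^2 = 390625 ≡ 271 (mod 731)
5^16 ≡ 271^2 = 73441 ≡ 341 (mod 731)
5^32 ≡ 341^2 = 116281 ≡ 52 (mod 731)
5^64 ≡ 52^2 = 2704 ≡ 511 (mod 731)
5^128 ≡ 511^2 = 261121 ≡ 154 (mod 731)
5^256 ≡ 154^2 = 23716 ≡ 324 (mod 731)
5^512 ≡ 324^2 = 104976 ≡ 443 (mod 731)
730 = 512 + 128 + 64 + 16 + 8 + 2 in binary powers of 2.
So 5^730 ≡ 443 · 154 · 511 · 341 · 271 · 25 ≡ 298 (mod 731).
Since 298 ≠ 1, base 5 is a Fermat witness: 731 is composite.

298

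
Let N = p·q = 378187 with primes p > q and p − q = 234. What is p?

743

Since p = q + 234, we have 378187 = q(q + 234), so q² + 234q − 378187 = 0.
Discriminant: 234² + 4·378187 = 54756 + 1512748 = 1567504; √1567504 = 1252.
q = (−234 + 1252)/2 = 509, and p = q + 234 = 743.
Check: 509 · 743 = 378187.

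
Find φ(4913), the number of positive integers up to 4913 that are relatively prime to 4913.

Factor: 4913 = 17^3.
φ(4913) = 17^2·(17−1) = 4624.

4624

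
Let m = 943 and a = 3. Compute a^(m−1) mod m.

278

3^1 ≡ 3 (mod 943)
3^2 ≡ 3^2 = 9 ≡ 9 (mod 943)
3^4 ≡ 9^2 = 81 ≡ 81 (mod 943)
3^8 ≡ 81^2 = 6561 ≡ 903 (mod 943)
3^16 ≡ 903^2 = 815409 ≡ 657 (mod 943)
3^32 ≡ 657^2 = 431649 ≡ 698 (mod 943)
3^64 ≡ 698^2 = 487204 ≡ 616 (mod 943)
3^128 ≡ 616^2 = 379456 ≡ 370 (mod 943)
3^256 ≡ 370^2 = 136900 ≡ 165 (mod 943)
3^512 ≡ 165^2 = 27225 ≡ 821 (mod 943)
942 = 512 + 256 + 128 + 32 + 8 + 4 + 2 in binary powers of 2.
So 3^942 ≡ 821 · 165 · 370 · 698 · 903 · 81 · 9 ≡ 278 (mod 943).
Since 278 ≠ 1, base 3 is a Fermat witness: 943 is composite.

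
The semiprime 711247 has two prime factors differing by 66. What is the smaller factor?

811

Since p = q + 66, we have 711247 = q(q + 66), so q² + 66q − 711247 = 0.
Discriminant: 66² + 4·711247 = 4356 + 2844988 = 2849344; √2849344 = 1688.
q = (−66 + 1688)/2 = 811, and p = q + 66 = 877.
Check: 811 · 877 = 711247.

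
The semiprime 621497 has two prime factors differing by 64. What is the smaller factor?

757

Since p = q + 64, we have 621497 = q(q + 64), so q² + 64q − 621497 = 0.
Discriminant: 64² + 4·621497 = 4096 + 2485988 = 2490084; √2490084 = 1578.
q = (−64 + 1578)/2 = 757, and p = q + 64 = 821.
Check: 757 · 821 = 621497.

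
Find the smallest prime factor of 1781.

1781 is odd.
Digit sum 17, not divisible by 3.
Ends in 1: not divisible by 5.
7: 1781 = 7·254 + 3
11: 1781 = 11·161 + 10
13: 1781 = 13·137

13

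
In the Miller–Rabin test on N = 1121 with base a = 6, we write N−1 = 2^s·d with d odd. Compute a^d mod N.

662

1121 − 1 = 1120 = 2^5 · 35, so d = 35.
6^1 ≡ 6 (mod 1121)
6^2 ≡ 6^2 = 36 ≡ 36 (mod 1121)
6^4 ≡ 36^2 = 1296 ≡ 175 (mod 1121)
6^8 ≡ 175^2 = 30625 ≡ 358 (mod 1121)
6^16 ≡ 358^2 = 128164 ≡ 370 (mod 1121)
6^32 ≡ 370^2 = 136900 ≡ 138 (mod 1121)
35 = 32 + 2 + 1 in binary powers of 2.
So 6^35 ≡ 138 · 36 · 6 ≡ 662 (mod 1121).
Squaring chain: 662 → 1054 → 5 → 25 → 625; never reaches −1, so base 6 is a Miller–Rabin witness that 1121 is composite.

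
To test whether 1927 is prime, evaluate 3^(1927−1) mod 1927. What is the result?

237

3^1 ≡ 3 (mod 1927)
3^2 ≡ 3^2 = 9 ≡ 9 (mod 1927)
3^4 ≡ 9^2 = 81 ≡ 81 (mod 1927)
3^8 ≡ 81^2 = 6561 ≡ 780 (mod 1927)
3^16 ≡ 780^2 = 608400 ≡ 1395 (mod 1927)
3^32 ≡ 1395^2 = 1946025 ≡ 1682 (mod 1927)
3^64 ≡ 1682^2 = 2829124 ≡ 288 (mod 1927)
3^128 ≡ 288^2 = 82944 ≡ 83 (mod 1927)
3^256 ≡ 83^2 = 6889 ≡ 1108 (mod 1927)
3^512 ≡ 1108^2 = 1227664 ≡ 165 (mod 1927)
3^1024 ≡ 165^2 = 27225 ≡ 247 (mod 1927)
1926 = 1024 + 512 + 256 + 128 + 4 + 2 in binary powers of 2.
So 3^1926 ≡ 247 · 165 · 1108 · 83 · 81 · 9 ≡ 237 (mod 1927).
Since 237 ≠ 1, base 3 is a Fermat witness: 1927 is composite.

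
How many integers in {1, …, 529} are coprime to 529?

506

Factor: 529 = 23^2.
φ(529) = 23^1·(23−1) = 506.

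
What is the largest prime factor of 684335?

97

684335 = 5 · 136867
136867 = 17 · 8051
8051 = 83 · 97
97 is prime.
So 684335 = 5 · 17 · 83 · 97; the largest prime factor is 97.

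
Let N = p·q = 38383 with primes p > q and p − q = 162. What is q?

Since p = q + 162, we have 38383 = q(q + 162), so q² + 162q − 38383 = 0.
Discriminant: 162² + 4·38383 = 26244 + 153532 = 179776; √179776 = 424.
q = (−162 + 424)/2 = 131, and p = q + 162 = 293.
Check: 131 · 293 = 38383.

131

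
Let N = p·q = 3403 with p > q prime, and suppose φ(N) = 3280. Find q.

φ(n) = (p−1)(q−1) = n − (p+q) + 1, so p + q = 3403 − 3280 + 1 = 124.
p and q are the roots of t² − 124t + 3403 = 0.
Discriminant: 124² − 4·3403 = 15376 − 13612 = 1764; √1764 = 42.
q = (124 − 42)/2 = 41, p = (124 + 42)/2 = 83.
Check: 41 · 83 = 3403.

41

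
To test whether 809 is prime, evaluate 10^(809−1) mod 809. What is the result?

1

10^1 ≡ 10 (mod 809)
10^2 ≡ 10^2 = 100 ≡ 100 (mod 809)
10^4 ≡ 100^2 = 10000 ≡ 292 (mod 809)
10^8 ≡ 292^2 = 85264 ≡ 319 (mod 809)
10^16 ≡ 319^2 = 101761 ≡ 636 (mod 809)
10^32 ≡ 636^2 = 404496 ≡ 805 (mod 809)
10^64 ≡ 805^2 = 648025 ≡ 16 (mod 809)
10^128 ≡ 16^2 = 256 ≡ 256 (mod 809)
10^256 ≡ 256^2 = 65536 ≡ 7 (mod 809)
10^512 ≡ 7^2 = 49 ≡ 49 (mod 809)
808 = 512 + 256 + 32 + 8 in binary powers of 2.
So 10^808 ≡ 49 · 7 · 805 · 319 ≡ 1 (mod 809).
Since the result is 1, base 10 gives no evidence that 809 is composite.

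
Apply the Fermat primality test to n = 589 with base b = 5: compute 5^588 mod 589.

125

5^1 ≡ 5 (mod 589)
5^2 ≡ 5^2 = 25 ≡ 25 (mod 589)
5^4 ≡ 25^2 = 625 ≡ 36 (mod 589)
5^8 ≡ 36^2 = 1296 ≡ 118 (mod 589)
5^16 ≡ 118^2 = 13924 ≡ 377 (mod 589)
5^32 ≡ 377^2 = 142129 ≡ 180 (mod 589)
5^64 ≡ 180^2 = 32400 ≡ 5 (mod 589)
5^128 ≡ 5^2 = 25 ≡ 25 (mod 589)
5^256 ≡ 25^2 = 625 ≡ 36 (mod 589)
5^512 ≡ 36^2 = 1296 ≡ 118 (mod 589)
588 = 512 + 64 + 8 + 4 in binary powers of 2.
So 5^588 ≡ 118 · 5 · 118 · 36 ≡ 125 (mod 589).
Since 125 ≠ 1, base 5 is a Fermat witness: 589 is composite.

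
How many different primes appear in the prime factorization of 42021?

42021 = 3^2 · 4669
4669 = 7 · 667
667 = 23 · 29
42021 = 3^2 · 7 · 23 · 29, which has 4 distinct prime factors.

4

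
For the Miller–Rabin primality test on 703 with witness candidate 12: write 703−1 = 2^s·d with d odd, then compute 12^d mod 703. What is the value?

75

703 − 1 = 702 = 2^1 · 351, so d = 351.
12^1 ≡ 12 (mod 703)
12^2 ≡ 12^2 = 144 ≡ 144 (mod 703)
12^4 ≡ 144^2 = 20736 ≡ 349 (mod 703)
12^8 ≡ 349^2 = 121801 ≡ 182 (mod 703)
12^16 ≡ 182^2 = 33124 ≡ 83 (mod 703)
12^32 ≡ 83^2 = 6889 ≡ 562 (mod 703)
12^64 ≡ 562^2 = 315844 ≡ 197 (mod 703)
12^128 ≡ 197^2 = 38809 ≡ 144 (mod 703)
12^256 ≡ 144^2 = 20736 ≡ 349 (mod 703)
351 = 256 + 64 + 16 + 8 + 4 + 2 + 1 in binary powers of 2.
So 12^351 ≡ 349 · 197 · 83 · 182 · 349 · 144 · 12 ≡ 75 (mod 703).
Squaring chain: 75; never reaches −1, so base 12 is a Miller–Rabin witness that 703 is composite.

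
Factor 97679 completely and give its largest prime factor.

97

97679 = 19 · 5141
5141 = 53 · 97
97 is prime.
So 97679 = 19 · 53 · 97; the largest prime factor is 97.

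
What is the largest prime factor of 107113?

107113 = 43 · 2491
2491 = 47 · 53
53 is prime.
So 107113 = 43 · 47 · 53; the largest prime factor is 53.

53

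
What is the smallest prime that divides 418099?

418099 is odd.
Digit sum 31, not divisible by 3.
Ends in 9: not divisible by 5.
7: 418099 = 7·59728 + 3
11: 418099 = 11·38009

11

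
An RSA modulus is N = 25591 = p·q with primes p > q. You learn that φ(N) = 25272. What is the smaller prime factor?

φ(n) = (p−1)(q−1) = n − (p+q) + 1, so p + q = 25591 − 25272 + 1 = 320.
p and q are the roots of t² − 320t + 25591 = 0.
Discriminant: 320² − 4·25591 = 102400 − 102364 = 36; √36 = 6.
q = (320 − 6)/2 = 157, p = (320 + 6)/2 = 163.
Check: 157 · 163 = 25591.

157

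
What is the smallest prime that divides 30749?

30749 is odd.
Digit sum 23, not divisible by 3.
Ends in 9: not divisible by 5.
7: 30749 = 7·4392 + 5
11: 30749 = 11·2795 + 4
13: 30749 = 13·2365 + 4
17: 30749 = 17·1808 + 13
19: 30749 = 19·1618 + 7
23: 30749 = 23·1336 + 21
29: 30749 = 29·1060 + 9
31: 30749 = 31·991 + 28
37: 30749 = 37·831 + 2
41: 30749 = 41·749 + 40
43: 30749 = 43·715 + 4
47: 30749 = 47·654 + 11
53: 30749 = 53·580 + 9
59: 30749 = 59·521 + 10
61: 30749 = 61·504 + 5
67: 30749 = 67·458 + 63
71: 30749 = 71·433 + 6
73: 30749 = 73·421 + 16
79: 30749 = 79·389 + 18
83: 30749 = 83·370 + 39
89: 30749 = 89·345 + 44
97: 30749 = 97·317

97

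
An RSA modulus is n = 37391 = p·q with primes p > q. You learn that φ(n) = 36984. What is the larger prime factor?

φ(n) = (p−1)(q−1) = n − (p+q) + 1, so p + q = 37391 − 36984 + 1 = 408.
p and q are the roots of t² − 408t + 37391 = 0.
Discriminant: 408² − 4·37391 = 166464 − 149564 = 16900; √16900 = 130.
q = (408 − 130)/2 = 139, p = (408 + 130)/2 = 269.
Check: 139 · 269 = 37391.

269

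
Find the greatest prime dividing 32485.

89

32485 = 5 · 6497
6497 = 73 · 89
89 is prime.
So 32485 = 5 · 73 · 89; the largest prime factor is 89.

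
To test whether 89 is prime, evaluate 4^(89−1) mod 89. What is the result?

1

4^1 ≡ 4 (mod 89)
4^2 ≡ 4^2 = 16 ≡ 16 (mod 89)
4^4 ≡ 16^2 = 256 ≡ 78 (mod 89)
4^8 ≡ 78^2 = 6084 ≡ 32 (mod 89)
4^16 ≡ 32^2 = 1024 ≡ 45 (mod 89)
4^32 ≡ 45^2 = 2025 ≡ 67 (mod 89)
4^64 ≡ 67^2 = 4489 ≡ 39 (mod 89)
88 = 64 + 16 + 8 in binary powers of 2.
So 4^88 ≡ 39 · 45 · 32 ≡ 1 (mod 89).
Since the result is 1, base 4 gives no evidence that 89 is composite.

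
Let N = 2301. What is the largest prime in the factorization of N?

2301 = 3 · 767
767 = 13 · 59
59 is prime.
So 2301 = 3 · 13 · 59; the largest prime factor is 59.

59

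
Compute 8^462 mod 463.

8^1 ≡ 8 (mod 463)
8^2 ≡ 8^2 = 64 ≡ 64 (mod 463)
8^4 ≡ 64^2 = 4096 ≡ 392 (mod 463)
8^8 ≡ 392^2 = 153664 ≡ 411 (mod 463)
8^16 ≡ 411^2 = 168921 ≡ 389 (mod 463)
8^32 ≡ 389^2 = 151321 ≡ 383 (mod 463)
8^64 ≡ 383^2 = 146689 ≡ 381 (mod 463)
8^128 ≡ 381^2 = 145161 ≡ 242 (mod 463)
8^256 ≡ 242^2 = 58564 ≡ 226 (mod 463)
462 = 256 + 128 + 64 + 8 + 4 + 2 in binary powers of 2.
So 8^462 ≡ 226 · 242 · 381 · 411 · 392 · 64 ≡ 1 (mod 463).
Since the result is 1, base 8 gives no evidence that 463 is composite.

1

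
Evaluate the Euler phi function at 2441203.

2385984

Factor: 2441203 = 103 · 137 · 173.
φ(2441203) = (103−1) · (137−1) · (173−1) = 102 · 136 · 172 = 2385984.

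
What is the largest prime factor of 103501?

103501 = 29 · 3569
3569 = 43 · 83
83 is prime.
So 103501 = 29 · 43 · 83; the largest prime factor is 83.

83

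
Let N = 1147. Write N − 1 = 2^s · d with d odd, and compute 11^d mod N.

184

1147 − 1 = 1146 = 2^1 · 573, so d = 573.
11^1 ≡ 11 (mod 1147)
11^2 ≡ 11^2 = 121 ≡ 121 (mod 1147)
11^4 ≡ 121^2 = 14641 ≡ 877 (mod 1147)
11^8 ≡ 877^2 = 769129 ≡ 639 (mod 1147)
11^16 ≡ 639^2 = 408321 ≡ 1136 (mod 1147)
11^32 ≡ 1136^2 = 1290496 ≡ 121 (mod 1147)
11^64 ≡ 121^2 = 14641 ≡ 877 (mod 1147)
11^128 ≡ 877^2 = 769129 ≡ 639 (mod 1147)
11^256 ≡ 639^2 = 408321 ≡ 1136 (mod 1147)
11^512 ≡ 1136^2 = 1290496 ≡ 121 (mod 1147)
573 = 512 + 32 + 16 + 8 + 4 + 1 in binary powers of 2.
So 11^573 ≡ 121 · 121 · 1136 · 639 · 877 · 11 ≡ 184 (mod 1147).
Squaring chain: 184; never reaches −1, so base 11 is a Miller–Rabin witness that 1147 is composite.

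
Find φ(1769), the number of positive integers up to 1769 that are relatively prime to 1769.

1680

Factor: 1769 = 29 · 61.
φ(1769) = (29−1) · (61−1) = 28 · 60 = 1680.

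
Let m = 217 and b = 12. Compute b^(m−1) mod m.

64

12^1 ≡ 12 (mod 217)
12^2 ≡ 12^2 = 144 ≡ 144 (mod 217)
12^4 ≡ 144^2 = 20736 ≡ 121 (mod 217)
12^8 ≡ 121^2 = 14641 ≡ 102 (mod 217)
12^16 ≡ 102^2 = 10404 ≡ 205 (mod 217)
12^32 ≡ 205^2 = 42025 ≡ 144 (mod 217)
12^64 ≡ 144^2 = 20736 ≡ 121 (mod 217)
12^128 ≡ 121^2 = 14641 ≡ 102 (mod 217)
216 = 128 + 64 + 16 + 8 in binary powers of 2.
So 12^216 ≡ 102 · 121 · 205 · 102 ≡ 64 (mod 217).
Since 64 ≠ 1, base 12 is a Fermat witness: 217 is composite.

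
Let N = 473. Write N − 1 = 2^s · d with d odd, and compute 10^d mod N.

439

473 − 1 = 472 = 2^3 · 59, so d = 59.
10^1 ≡ 10 (mod 473)
10^2 ≡ 10^2 = 100 ≡ 100 (mod 473)
10^4 ≡ 100^2 = 10000 ≡ 67 (mod 473)
10^8 ≡ 67^2 = 4489 ≡ 232 (mod 473)
10^16 ≡ 232^2 = 53824 ≡ 375 (mod 473)
10^32 ≡ 375^2 = 140625 ≡ 144 (mod 473)
59 = 32 + 16 + 8 + 2 + 1 in binary powers of 2.
So 10^59 ≡ 144 · 375 · 232 · 100 · 10 ≡ 439 (mod 473).
Squaring chain: 439 → 210 → 111; never reaches −1, so base 10 is a Miller–Rabin witness that 473 is composite.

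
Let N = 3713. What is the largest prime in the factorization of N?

79

3713 = 47 · 79
79 is prime.
So 3713 = 47 · 79; the largest prime factor is 79.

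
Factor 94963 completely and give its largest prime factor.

97

94963 = 11 · 8633
8633 = 89 · 97
97 is prime.
So 94963 = 11 · 89 · 97; the largest prime factor is 97.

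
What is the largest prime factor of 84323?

53

84323 = 37 · 2279
2279 = 43 · 53
53 is prime.
So 84323 = 37 · 43 · 53; the largest prime factor is 53.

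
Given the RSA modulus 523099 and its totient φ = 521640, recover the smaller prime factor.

631

φ(n) = (p−1)(q−1) = n − (p+q) + 1, so p + q = 523099 − 521640 + 1 = 1460.
p and q are the roots of t² − 1460t + 523099 = 0.
Discriminant: 1460² − 4·523099 = 2131600 − 2092396 = 39204; √39204 = 198.
q = (1460 − 198)/2 = 631, p = (1460 + 198)/2 = 829.
Check: 631 · 829 = 523099.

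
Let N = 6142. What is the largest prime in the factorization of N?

6142 = 2 · 3071
3071 = 37 · 83
83 is prime.
So 6142 = 2 · 37 · 83; the largest prime factor is 83.

83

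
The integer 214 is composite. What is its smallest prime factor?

214 is even: 2 divides it.

2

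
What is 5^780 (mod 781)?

5^1 ≡ 5 (mod 781)
5^2 ≡ 5^2 = 25 ≡ 25 (mod 781)
5^4 ≡ 25^2 = 625 ≡ 625 (mod 781)
5^8 ≡ 625^2 = 390625 ≡ 125 (mod 781)
5^16 ≡ 125^2 = 15625 ≡ 5 (mod 781)
5^32 ≡ 5^2 = 25 ≡ 25 (mod 781)
5^64 ≡ 25^2 = 625 ≡ 625 (mod 781)
5^128 ≡ 625^2 = 390625 ≡ 125 (mod 781)
5^256 ≡ 125^2 = 15625 ≡ 5 (mod 781)
5^512 ≡ 5^2 = 25 ≡ 25 (mod 781)
780 = 512 + 256 + 8 + 4 in binary powers of 2.
So 5^780 ≡ 25 · 5 · 125 · 625 ≡ 1 (mod 781).
Since the result is 1, base 5 gives no evidence that 781 is composite.

1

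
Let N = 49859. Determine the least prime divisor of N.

73

49859 is odd.
Digit sum 35, not divisible by 3.
Ends in 9: not divisible by 5.
7: 49859 = 7·7122 + 5
11: 49859 = 11·4532 + 7
13: 49859 = 13·3835 + 4
17: 49859 = 17·2932 + 15
19: 49859 = 19·2624 + 3
23: 49859 = 23·2167 + 18
29: 49859 = 29·1719 + 8
31: 49859 = 31·1608 + 11
37: 49859 = 37·1347 + 20
41: 49859 = 41·1216 + 3
43: 49859 = 43·1159 + 22
47: 49859 = 47·1060 + 39
53: 49859 = 53·940 + 39
59: 49859 = 59·845 + 4
61: 49859 = 61·817 + 22
67: 49859 = 67·744 + 11
71: 49859 = 71·702 + 17
73: 49859 = 73·683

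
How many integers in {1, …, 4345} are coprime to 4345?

Factor: 4345 = 5 · 11 · 79.
φ(4345) = (5−1) · (11−1) · (79−1) = 4 · 10 · 78 = 3120.

3120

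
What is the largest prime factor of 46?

23

46 = 2 · 23
23 is prime.
So 46 = 2 · 23; the largest prime factor is 23.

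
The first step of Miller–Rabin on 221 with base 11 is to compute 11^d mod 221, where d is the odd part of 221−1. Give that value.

54

221 − 1 = 220 = 2^2 · 55, so d = 55.
11^1 ≡ 11 (mod 221)
11^2 ≡ 11^2 = 121 ≡ 121 (mod 221)
11^4 ≡ 121^2 = 14641 ≡ 55 (mod 221)
11^8 ≡ 55^2 = 3025 ≡ 152 (mod 221)
11^16 ≡ 152^2 = 23104 ≡ 120 (mod 221)
11^32 ≡ 120^2 = 14400 ≡ 35 (mod 221)
55 = 32 + 16 + 4 + 2 + 1 in binary powers of 2.
So 11^55 ≡ 35 · 120 · 55 · 121 · 11 ≡ 54 (mod 221).
Squaring chain: 54 → 43; never reaches −1, so base 11 is a Miller–Rabin witness that 221 is composite.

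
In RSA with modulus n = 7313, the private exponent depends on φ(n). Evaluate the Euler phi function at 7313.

7140

Factor: 7313 = 71 · 103.
φ(7313) = (71−1) · (103−1) = 70 · 102 = 7140.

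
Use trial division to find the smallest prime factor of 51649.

13

51649 is odd.
Digit sum 25, not divisible by 3.
Ends in 9: not divisible by 5.
7: 51649 = 7·7378 + 3
11: 51649 = 11·4695 + 4
13: 51649 = 13·3973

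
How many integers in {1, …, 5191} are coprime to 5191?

Factor: 5191 = 29 · 179.
φ(5191) = (29−1) · (179−1) = 28 · 178 = 4984.

4984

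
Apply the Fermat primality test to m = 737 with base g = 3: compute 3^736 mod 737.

3^1 ≡ 3 (mod 737)
3^2 ≡ 3^2 = 9 ≡ 9 (mod 737)
3^4 ≡ 9^2 = 81 ≡ 81 (mod 737)
3^8 ≡ 81^2 = 6561 ≡ 665 (mod 737)
3^16 ≡ 665^2 = 442225 ≡ 25 (mod 737)
3^32 ≡ 25^2 = 625 ≡ 625 (mod 737)
3^64 ≡ 625^2 = 390625 ≡ 15 (mod 737)
3^128 ≡ 15^2 = 225 ≡ 225 (mod 737)
3^256 ≡ 225^2 = 50625 ≡ 509 (mod 737)
3^512 ≡ 509^2 = 259081 ≡ 394 (mod 737)
736 = 512 + 128 + 64 + 32 in binary powers of 2.
So 3^736 ≡ 394 · 225 · 15 · 625 ≡ 223 (mod 737).
Since 223 ≠ 1, base 3 is a Fermat witness: 737 is composite.

223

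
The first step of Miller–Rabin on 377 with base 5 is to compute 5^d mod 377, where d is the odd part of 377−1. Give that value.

138

377 − 1 = 376 = 2^3 · 47, so d = 47.
5^1 ≡ 5 (mod 377)
5^2 ≡ 5^2 = 25 ≡ 25 (mod 377)
5^4 ≡ 25^2 = 625 ≡ 248 (mod 377)
5^8 ≡ 248^2 = 61504 ≡ 53 (mod 377)
5^16 ≡ 53^2 = 2809 ≡ 170 (mod 377)
5^32 ≡ 170^2 = 28900 ≡ 248 (mod 377)
47 = 32 + 8 + 4 + 2 + 1 in binary powers of 2.
So 5^47 ≡ 248 · 53 · 248 · 25 · 5 ≡ 138 (mod 377).
Squaring chain: 138 → 194 → 313; never reaches −1, so base 5 is a Miller–Rabin witness that 377 is composite.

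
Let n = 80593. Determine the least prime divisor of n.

80593 is odd.
Digit sum 25, not divisible by 3.
Ends in 3: not divisible by 5.
7: 80593 = 7·11513 + 2
11: 80593 = 11·7326 + 7
13: 80593 = 13·6199 + 6
17: 80593 = 17·4740 + 13
19: 80593 = 19·4241 + 14
23: 80593 = 23·3504 + 1
29: 80593 = 29·2779 + 2
31: 80593 = 31·2599 + 24
37: 80593 = 37·2178 + 7
41: 80593 = 41·1965 + 28
43: 80593 = 43·1874 + 11
47: 80593 = 47·1714 + 35
53: 80593 = 53·1520 + 33
59: 80593 = 59·1365 + 58
61: 80593 = 61·1321 + 12
67: 80593 = 67·1202 + 59
71: 80593 = 71·1135 + 8
73: 80593 = 73·1104 + 1
79: 80593 = 79·1020 + 13
83: 80593 = 83·971

83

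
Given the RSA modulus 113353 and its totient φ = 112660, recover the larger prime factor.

φ(n) = (p−1)(q−1) = n − (p+q) + 1, so p + q = 113353 − 112660 + 1 = 694.
p and q are the roots of t² − 694t + 113353 = 0.
Discriminant: 694² − 4·113353 = 481636 − 453412 = 28224; √28224 = 168.
q = (694 − 168)/2 = 263, p = (694 + 168)/2 = 431.
Check: 263 · 431 = 113353.

431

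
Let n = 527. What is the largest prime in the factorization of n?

31

527 = 17 · 31
31 is prime.
So 527 = 17 · 31; the largest prime factor is 31.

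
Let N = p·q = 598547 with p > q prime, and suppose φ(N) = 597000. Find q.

751

φ(n) = (p−1)(q−1) = n − (p+q) + 1, so p + q = 598547 − 597000 + 1 = 1548.
p and q are the roots of t² − 1548t + 598547 = 0.
Discriminant: 1548² − 4·598547 = 2396304 − 2394188 = 2116; √2116 = 46.
q = (1548 − 46)/2 = 751, p = (1548 + 46)/2 = 797.
Check: 751 · 797 = 598547.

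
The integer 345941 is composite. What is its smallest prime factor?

345941 is odd.
Digit sum 26, not divisible by 3.
Ends in 1: not divisible by 5.
7: 345941 = 7·49420 + 1
11: 345941 = 11·31449 + 2
13: 345941 = 13·26610 + 11
17: 345941 = 17·20349 + 8
19: 345941 = 19·18207 + 8
23: 345941 = 23·15040 + 21
29: 345941 = 29·11929

29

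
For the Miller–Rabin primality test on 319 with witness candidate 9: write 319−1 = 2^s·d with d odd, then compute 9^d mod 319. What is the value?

319 − 1 = 318 = 2^1 · 159, so d = 159.
9^1 ≡ 9 (mod 319)
9^2 ≡ 9^2 = 81 ≡ 81 (mod 319)
9^4 ≡ 81^2 = 6561 ≡ 181 (mod 319)
9^8 ≡ 181^2 = 32761 ≡ 223 (mod 319)
9^16 ≡ 223^2 = 49729 ≡ 284 (mod 319)
9^32 ≡ 284^2 = 80656 ≡ 268 (mod 319)
9^64 ≡ 268^2 = 71824 ≡ 49 (mod 319)
9^128 ≡ 49^2 = 2401 ≡ 168 (mod 319)
159 = 128 + 16 + 8 + 4 + 2 + 1 in binary powers of 2.
So 9^159 ≡ 168 · 284 · 223 · 181 · 81 · 9 ≡ 5 (mod 319).
Squaring chain: 5; never reaches −1, so base 9 is a Miller–Rabin witness that 319 is composite.

5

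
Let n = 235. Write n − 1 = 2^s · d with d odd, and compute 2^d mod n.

235 − 1 = 234 = 2^1 · 117, so d = 117.
2^1 ≡ 2 (mod 235)
2^2 ≡ 2^2 = 4 ≡ 4 (mod 235)
2^4 ≡ 4^2 = 16 ≡ 16 (mod 235)
2^8 ≡ 16^2 = 256 ≡ 21 (mod 235)
2^16 ≡ 21^2 = 441 ≡ 206 (mod 235)
2^32 ≡ 206^2 = 42436 ≡ 136 (mod 235)
2^64 ≡ 136^2 = 18496 ≡ 166 (mod 235)
117 = 64 + 32 + 16 + 4 + 1 in binary powers of 2.
So 2^117 ≡ 166 · 136 · 206 · 16 · 2 ≡ 192 (mod 235).
Squaring chain: 192; never reaches −1, so base 2 is a Miller–Rabin witness that 235 is composite.

192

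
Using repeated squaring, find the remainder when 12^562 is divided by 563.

1

12^1 ≡ 12 (mod 563)
12^2 ≡ 12^2 = 144 ≡ 144 (mod 563)
12^4 ≡ 144^2 = 20736 ≡ 468 (mod 563)
12^8 ≡ 468^2 = 219024 ≡ 17 (mod 563)
12^16 ≡ 17^2 = 289 ≡ 289 (mod 563)
12^32 ≡ 289^2 = 83521 ≡ 197 (mod 563)
12^64 ≡ 197^2 = 38809 ≡ 525 (mod 563)
12^128 ≡ 525^2 = 275625 ≡ 318 (mod 563)
12^256 ≡ 318^2 = 101124 ≡ 347 (mod 563)
12^512 ≡ 347^2 = 120409 ≡ 490 (mod 563)
562 = 512 + 32 + 16 + 2 in binary powers of 2.
So 12^562 ≡ 490 · 197 · 289 · 144 ≡ 1 (mod 563).
Since the result is 1, base 12 gives no evidence that 563 is composite.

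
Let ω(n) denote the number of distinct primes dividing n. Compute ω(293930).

293930 = 2 · 146965
146965 = 5 · 29393
29393 = 7 · 4199
4199 = 13 · 323
323 = 17 · 19
293930 = 2 · 5 · 7 · 13 · 17 · 19, which has 6 distinct prime factors.

6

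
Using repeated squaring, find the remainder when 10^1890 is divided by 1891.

1768

10^1 ≡ 10 (mod 1891)
10^2 ≡ 10^2 = 100 ≡ 100 (mod 1891)
10^4 ≡ 100^2 = 10000 ≡ 545 (mod 1891)
10^8 ≡ 545^2 = 297025 ≡ 138 (mod 1891)
10^16 ≡ 138^2 = 19044 ≡ 134 (mod 1891)
10^32 ≡ 134^2 = 17956 ≡ 937 (mod 1891)
10^64 ≡ 937^2 = 877969 ≡ 545 (mod 1891)
10^128 ≡ 545^2 = 297025 ≡ 138 (mod 1891)
10^256 ≡ 138^2 = 19044 ≡ 134 (mod 1891)
10^512 ≡ 134^2 = 17956 ≡ 937 (mod 1891)
10^1024 ≡ 937^2 = 877969 ≡ 545 (mod 1891)
1890 = 1024 + 512 + 256 + 64 + 32 + 2 in binary powers of 2.
So 10^1890 ≡ 545 · 937 · 134 · 545 · 937 · 100 ≡ 1768 (mod 1891).
Since 1768 ≠ 1, base 10 is a Fermat witness: 1891 is composite.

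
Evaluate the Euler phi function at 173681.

163072

Factor: 173681 = 29 · 53 · 113.
φ(173681) = (29−1) · (53−1) · (113−1) = 28 · 52 · 112 = 163072.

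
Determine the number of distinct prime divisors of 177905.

177905 = 5 · 35581
35581 = 7 · 5083
5083 = 13 · 391
391 = 17 · 23
177905 = 5 · 7 · 13 · 17 · 23, which has 5 distinct prime factors.

5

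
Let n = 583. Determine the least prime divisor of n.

583 is odd.
Digit sum 16, not divisible by 3.
Ends in 3: not divisible by 5.
7: 583 = 7·83 + 2
11: 583 = 11·53

11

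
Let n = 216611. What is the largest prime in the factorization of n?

67

216611 = 53 · 4087
4087 = 61 · 67
67 is prime.
So 216611 = 53 · 61 · 67; the largest prime factor is 67.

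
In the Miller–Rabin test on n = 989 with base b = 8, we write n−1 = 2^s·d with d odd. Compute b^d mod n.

989 − 1 = 988 = 2^2 · 247, so d = 247.
8^1 ≡ 8 (mod 989)
8^2 ≡ 8^2 = 64 ≡ 64 (mod 989)
8^4 ≡ 64^2 = 4096 ≡ 140 (mod 989)
8^8 ≡ 140^2 = 19600 ≡ 809 (mod 989)
8^16 ≡ 809^2 = 654481 ≡ 752 (mod 989)
8^32 ≡ 752^2 = 565504 ≡ 785 (mod 989)
8^64 ≡ 785^2 = 616225 ≡ 78 (mod 989)
8^128 ≡ 78^2 = 6084 ≡ 150 (mod 989)
247 = 128 + 64 + 32 + 16 + 4 + 2 + 1 in binary powers of 2.
So 8^247 ≡ 150 · 78 · 785 · 752 · 140 · 64 · 8 ≡ 108 (mod 989).
Squaring chain: 108 → 785; never reaches −1, so base 8 is a Miller–Rabin witness that 989 is composite.

108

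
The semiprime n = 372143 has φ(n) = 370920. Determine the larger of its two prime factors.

661

φ(n) = (p−1)(q−1) = n − (p+q) + 1, so p + q = 372143 − 370920 + 1 = 1224.
p and q are the roots of t² − 1224t + 372143 = 0.
Discriminant: 1224² − 4·372143 = 1498176 − 1488572 = 9604; √9604 = 98.
q = (1224 − 98)/2 = 563, p = (1224 + 98)/2 = 661.
Check: 563 · 661 = 372143.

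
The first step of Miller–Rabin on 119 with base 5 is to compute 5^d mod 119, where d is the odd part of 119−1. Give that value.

119 − 1 = 118 = 2^1 · 59, so d = 59.
5^1 ≡ 5 (mod 119)
5^2 ≡ 5^2 = 25 ≡ 25 (mod 119)
5^4 ≡ 25^2 = 625 ≡ 30 (mod 119)
5^8 ≡ 30^2 = 900 ≡ 67 (mod 119)
5^16 ≡ 67^2 = 4489 ≡ 86 (mod 119)
5^32 ≡ 86^2 = 7396 ≡ 18 (mod 119)
59 = 32 + 16 + 8 + 2 + 1 in binary powers of 2.
So 5^59 ≡ 18 · 86 · 67 · 25 · 5 ≡ 45 (mod 119).
Squaring chain: 45; never reaches −1, so base 5 is a Miller–Rabin witness that 119 is composite.

45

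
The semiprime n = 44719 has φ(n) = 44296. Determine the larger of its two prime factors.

227

φ(n) = (p−1)(q−1) = n − (p+q) + 1, so p + q = 44719 − 44296 + 1 = 424.
p and q are the roots of t² − 424t + 44719 = 0.
Discriminant: 424² − 4·44719 = 179776 − 178876 = 900; √900 = 30.
q = (424 − 30)/2 = 197, p = (424 + 30)/2 = 227.
Check: 197 · 227 = 44719.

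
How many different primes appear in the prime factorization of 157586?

157586 = 2 · 78793
78793 = 11 · 7163
7163 = 13 · 551
551 = 19 · 29
157586 = 2 · 11 · 13 · 19 · 29, which has 5 distinct prime factors.

5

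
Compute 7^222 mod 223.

1

7^1 ≡ 7 (mod 223)
7^2 ≡ 7^2 = 49 ≡ 49 (mod 223)
7^4 ≡ 49^2 = 2401 ≡ 171 (mod 223)
7^8 ≡ 171^2 = 29241 ≡ 28 (mod 223)
7^16 ≡ 28^2 = 784 ≡ 115 (mod 223)
7^32 ≡ 115^2 = 13225 ≡ 68 (mod 223)
7^64 ≡ 68^2 = 4624 ≡ 164 (mod 223)
7^128 ≡ 164^2 = 26896 ≡ 136 (mod 223)
222 = 128 + 64 + 16 + 8 + 4 + 2 in binary powers of 2.
So 7^222 ≡ 136 · 164 · 115 · 28 · 171 · 49 ≡ 1 (mod 223).
Since the result is 1, base 7 gives no evidence that 223 is composite.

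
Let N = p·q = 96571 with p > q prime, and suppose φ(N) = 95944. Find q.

269

φ(n) = (p−1)(q−1) = n − (p+q) + 1, so p + q = 96571 − 95944 + 1 = 628.
p and q are the roots of t² − 628t + 96571 = 0.
Discriminant: 628² − 4·96571 = 394384 − 386284 = 8100; √8100 = 90.
q = (628 − 90)/2 = 269, p = (628 + 90)/2 = 359.
Check: 269 · 359 = 96571.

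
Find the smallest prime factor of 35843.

73

35843 is odd.
Digit sum 23, not divisible by 3.
Ends in 3: not divisible by 5.
7: 35843 = 7·5120 + 3
11: 35843 = 11·3258 + 5
13: 35843 = 13·2757 + 2
17: 35843 = 17·2108 + 7
19: 35843 = 19·1886 + 9
23: 35843 = 23·1558 + 9
29: 35843 = 29·1235 + 28
31: 35843 = 31·1156 + 7
37: 35843 = 37·968 + 27
41: 35843 = 41·874 + 9
43: 35843 = 43·833 + 24
47: 35843 = 47·762 + 29
53: 35843 = 53·676 + 15
59: 35843 = 59·607 + 30
61: 35843 = 61·587 + 36
67: 35843 = 67·534 + 65
71: 35843 = 71·504 + 59
73: 35843 = 73·491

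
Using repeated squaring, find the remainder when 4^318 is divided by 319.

284

4^1 ≡ 4 (mod 319)
4^2 ≡ 4^2 = 16 ≡ 16 (mod 319)
4^4 ≡ 16^2 = 256 ≡ 256 (mod 319)
4^8 ≡ 256^2 = 65536 ≡ 141 (mod 319)
4^16 ≡ 141^2 = 19881 ≡ 103 (mod 319)
4^32 ≡ 103^2 = 10609 ≡ 82 (mod 319)
4^64 ≡ 82^2 = 6724 ≡ 25 (mod 319)
4^128 ≡ 25^2 = 625 ≡ 306 (mod 319)
4^256 ≡ 306^2 = 93636 ≡ 169 (mod 319)
318 = 256 + 32 + 16 + 8 + 4 + 2 in binary powers of 2.
So 4^318 ≡ 169 · 82 · 103 · 141 · 256 · 16 ≡ 284 (mod 319).
Since 284 ≠ 1, base 4 is a Fermat witness: 319 is composite.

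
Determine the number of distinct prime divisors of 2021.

2

2021 = 43 · 47
2021 = 43 · 47, which has 2 distinct prime factors.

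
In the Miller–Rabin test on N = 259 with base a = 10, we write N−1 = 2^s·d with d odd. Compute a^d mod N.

223

259 − 1 = 258 = 2^1 · 129, so d = 129.
10^1 ≡ 10 (mod 259)
10^2 ≡ 10^2 = 100 ≡ 100 (mod 259)
10^4 ≡ 100^2 = 10000 ≡ 158 (mod 259)
10^8 ≡ 158^2 = 24964 ≡ 100 (mod 259)
10^16 ≡ 100^2 = 10000 ≡ 158 (mod 259)
10^32 ≡ 158^2 = 24964 ≡ 100 (mod 259)
10^64 ≡ 100^2 = 10000 ≡ 158 (mod 259)
10^128 ≡ 158^2 = 24964 ≡ 100 (mod 259)
129 = 128 + 1 in binary powers of 2.
So 10^129 ≡ 100 · 10 ≡ 223 (mod 259).
Squaring chain: 223; never reaches −1, so base 10 is a Miller–Rabin witness that 259 is composite.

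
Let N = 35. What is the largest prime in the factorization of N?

35 = 5 · 7
7 is prime.
So 35 = 5 · 7; the largest prime factor is 7.

7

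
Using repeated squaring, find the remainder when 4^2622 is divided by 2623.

2277

4^1 ≡ 4 (mod 2623)
4^2 ≡ 4^2 = 16 ≡ 16 (mod 2623)
4^4 ≡ 16^2 = 256 ≡ 256 (mod 2623)
4^8 ≡ 256^2 = 65536 ≡ 2584 (mod 2623)
4^16 ≡ 2584^2 = 6677056 ≡ 1521 (mod 2623)
4^32 ≡ 1521^2 = 2313441 ≡ 2578 (mod 2623)
4^64 ≡ 2578^2 = 6646084 ≡ 2025 (mod 2623)
4^128 ≡ 2025^2 = 4100625 ≡ 876 (mod 2623)
4^256 ≡ 876^2 = 767376 ≡ 1460 (mod 2623)
4^512 ≡ 1460^2 = 2131600 ≡ 1724 (mod 2623)
4^1024 ≡ 1724^2 = 2972176 ≡ 317 (mod 2623)
4^2048 ≡ 317^2 = 100489 ≡ 815 (mod 2623)
2622 = 2048 + 512 + 32 + 16 + 8 + 4 + 2 in binary powers of 2.
So 4^2622 ≡ 815 · 1724 · 2578 · 1521 · 2584 · 256 · 16 ≡ 2277 (mod 2623).
Since 2277 ≠ 1, base 4 is a Fermat witness: 2623 is composite.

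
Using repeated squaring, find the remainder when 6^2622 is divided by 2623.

6^1 ≡ 6 (mod 2623)
6^2 ≡ 6^2 = 36 ≡ 36 (mod 2623)
6^4 ≡ 36^2 = 1296 ≡ 1296 (mod 2623)
6^8 ≡ 1296^2 = 1679616 ≡ 896 (mod 2623)
6^16 ≡ 896^2 = 802816 ≡ 178 (mod 2623)
6^32 ≡ 178^2 = 31684 ≡ 208 (mod 2623)
6^64 ≡ 208^2 = 43264 ≡ 1296 (mod 2623)
6^128 ≡ 1296^2 = 1679616 ≡ 896 (mod 2623)
6^256 ≡ 896^2 = 802816 ≡ 178 (mod 2623)
6^512 ≡ 178^2 = 31684 ≡ 208 (mod 2623)
6^1024 ≡ 208^2 = 43264 ≡ 1296 (mod 2623)
6^2048 ≡ 1296^2 = 1679616 ≡ 896 (mod 2623)
2622 = 2048 + 512 + 32 + 16 + 8 + 4 + 2 in binary powers of 2.
So 6^2622 ≡ 896 · 208 · 208 · 178 · 896 · 1296 · 36 ≡ 2237 (mod 2623).
Since 2237 ≠ 1, base 6 is a Fermat witness: 2623 is composite.

2237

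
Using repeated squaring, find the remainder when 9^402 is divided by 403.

157

9^1 ≡ 9 (mod 403)
9^2 ≡ 9^2 = 81 ≡ 81 (mod 403)
9^4 ≡ 81^2 = 6561 ≡ 113 (mod 403)
9^8 ≡ 113^2 = 12769 ≡ 276 (mod 403)
9^16 ≡ 276^2 = 76176 ≡ 9 (mod 403)
9^32 ≡ 9^2 = 81 ≡ 81 (mod 403)
9^64 ≡ 81^2 = 6561 ≡ 113 (mod 403)
9^128 ≡ 113^2 = 12769 ≡ 276 (mod 403)
9^256 ≡ 276^2 = 76176 ≡ 9 (mod 403)
402 = 256 + 128 + 16 + 2 in binary powers of 2.
So 9^402 ≡ 9 · 276 · 9 · 81 ≡ 157 (mod 403).
Since 157 ≠ 1, base 9 is a Fermat witness: 403 is composite.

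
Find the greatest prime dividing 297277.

79

297277 = 53 · 5609
5609 = 71 · 79
79 is prime.
So 297277 = 53 · 71 · 79; the largest prime factor is 79.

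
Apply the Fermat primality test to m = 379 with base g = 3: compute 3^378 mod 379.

3^1 ≡ 3 (mod 379)
3^2 ≡ 3^2 = 9 ≡ 9 (mod 379)
3^4 ≡ 9^2 = 81 ≡ 81 (mod 379)
3^8 ≡ 81^2 = 6561 ≡ 118 (mod 379)
3^16 ≡ 118^2 = 13924 ≡ 280 (mod 379)
3^32 ≡ 280^2 = 78400 ≡ 326 (mod 379)
3^64 ≡ 326^2 = 106276 ≡ 156 (mod 379)
3^128 ≡ 156^2 = 24336 ≡ 80 (mod 379)
3^256 ≡ 80^2 = 6400 ≡ 336 (mod 379)
378 = 256 + 64 + 32 + 16 + 8 + 2 in binary powers of 2.
So 3^378 ≡ 336 · 156 · 326 · 280 · 118 · 9 ≡ 1 (mod 379).
Since the result is 1, base 3 gives no evidence that 379 is composite.

1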